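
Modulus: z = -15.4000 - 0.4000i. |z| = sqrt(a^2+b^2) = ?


|z| = sqrt((-15.4)^2 + (-0.4)^2) = sqrt(237.16 + 0.16) = sqrt(237.32) = 15.4052

|z| = 15.4052


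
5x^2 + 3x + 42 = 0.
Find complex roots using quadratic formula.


disc = 3^2 - 4*5*42 = 9 - 840 = -831
sqrt(|disc|) = sqrt(831) = 28.8271
Real part = -3/(2*5) = -0.3000
Imag part = 28.8271/(2*5) = 2.8827

-0.3000 ± 2.8827i


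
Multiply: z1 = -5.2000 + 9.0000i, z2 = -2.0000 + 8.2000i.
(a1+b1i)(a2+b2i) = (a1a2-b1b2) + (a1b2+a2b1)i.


Real = -5.2*(-2) - 9*8.2 = 10.4 - 73.8 = -63.4
Imag = -5.2*8.2 - (2)*9 = -42.64 - (18) = -60.64

-63.4000 - 60.6400i


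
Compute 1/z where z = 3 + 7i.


|z|^2 = 9+49 = 58
1/z = (3 - 7i)/58

1/z = 0.0517 - 0.1207i


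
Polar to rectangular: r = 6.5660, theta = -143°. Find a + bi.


a = 6.5660*cos(-143°) = 6.5660*(-0.798636) = -5.2438
b = 6.5660*sin(-143°) = 6.5660*(-0.601815) = -3.9515

-5.2438 - 3.9515i


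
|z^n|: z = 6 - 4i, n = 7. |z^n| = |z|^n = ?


|z| = sqrt(36+16) = sqrt(52) = 7.2111
|z^7| = |z|^7 = (sqrt(52))^7 = 52^3 * sqrt(52) = 140608*sqrt(52)

|z^7| = 140608*sqrt(52) ≈ 1013938.7075


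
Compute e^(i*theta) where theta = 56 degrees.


cos(56°) = 0.5592
sin(56°) = 0.8290

e^(i*56°) = 0.5592 + 0.8290i


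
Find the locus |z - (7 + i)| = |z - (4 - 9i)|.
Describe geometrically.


Equal distances means the locus is the perpendicular bisector of z1 and z2.
Midpoint = ((7+4)/2, (1+(-9))/2) = (5.5000, -4.0000)

Perpendicular bisector through (5.5000, -4.0000)


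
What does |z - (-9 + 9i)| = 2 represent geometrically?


|z - z0| = r is a circle with center z0 and radius r.
Center = (-9, 9), radius = 2

Circle with center (-9, 9) and radius 2


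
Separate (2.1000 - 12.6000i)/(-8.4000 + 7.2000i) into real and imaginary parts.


Multiply by conjugate: (2.1000 - 12.6000i)(-8.4000 - 7.2000i) / ((-8.4)^2 + 7.2^2)
Numerator real = 2.1*(-8.4) - (12.6)*7.2 = -108.36
Numerator imag = -12.6*(-8.4) - 2.1*7.2 = 90.72
Denominator = 122.4
Re(z) = -108.36/122.4 = -0.8853
Im(z) = 90.72/122.4 = 0.7412

Re(z) = -0.8853, Im(z) = 0.7412


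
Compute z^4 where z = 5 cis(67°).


r^4 = 5^4 = 625
n*theta = 4*67° = 268° = 268° (mod 360)
a = 625*cos(268°) = -21.8122
b = 625*sin(268°) = -624.6193

625 cis(268°) = -21.8122 - 624.6193i


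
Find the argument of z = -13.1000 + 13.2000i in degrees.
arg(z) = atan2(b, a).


Re = -13.1, Im = 13.2
arg = atan2(13.2, -13.1) = 134.7821 degrees

arg(z) = 134.7821 degrees


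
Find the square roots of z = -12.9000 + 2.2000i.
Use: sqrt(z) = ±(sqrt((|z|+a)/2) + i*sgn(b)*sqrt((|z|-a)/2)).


|z| = sqrt(166.41+4.84) = 13.0863
sqrt((|z|+a)/2) = sqrt((13.0863+(-12.9))/2) = sqrt(0.0931) = 0.3052
sqrt((|z|-a)/2) = sqrt((13.0863-(-12.9))/2) = sqrt(12.9931) = 3.6046

±(0.3052 + 3.6046i) i.e. 0.3052 + 3.6046i and -0.3052 - 3.6046i


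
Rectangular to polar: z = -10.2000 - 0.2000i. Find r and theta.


r = sqrt(104.04+0.04) = sqrt(104.08) = 10.2020
theta = atan2(-0.2, -10.2) = -178.8767 degrees

r = 10.2020, theta = -178.8767 degrees


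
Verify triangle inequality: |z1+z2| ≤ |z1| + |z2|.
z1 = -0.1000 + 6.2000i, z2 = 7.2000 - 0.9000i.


|z1| = sqrt((-0.1)^2 + 6.2^2) = sqrt(38.45) = 6.2008
|z2| = sqrt(7.2^2 + (-0.9)^2) = sqrt(52.65) = 7.2560
z1+z2 = 7.1000 + 5.3000i
|z1+z2| = sqrt(78.5) = 8.8600
|z1|+|z2| = 6.2008 + 7.2560 = 13.4568

|z1+z2| = 8.8600 ≤ |z1|+|z2| = 13.4568 (verified)


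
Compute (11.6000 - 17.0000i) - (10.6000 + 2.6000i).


Real: 11.6 - 10.6 = 1
Imag: -17 - 2.6 = -19.6

1.0000 - 19.6000i


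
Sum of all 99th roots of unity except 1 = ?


With w = e^(2*pi*i/99), all 99 of the 99th roots of unity w^0 = 1, w, ..., w^(98) sum to 0: 1 + w + ... + w^(98) = (1 - w^99)/(1 - w) = 0 since w^99 = 1, w ≠ 1.
Removing the root 1: w + w^2 + ... + w^(98) = 0 - 1 = -1

Sum = -1


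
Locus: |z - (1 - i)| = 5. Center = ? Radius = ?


|z - z0| = r is a circle with center z0 and radius r.
Center = (1, -1), radius = 5

Circle with center (1, -1) and radius 5


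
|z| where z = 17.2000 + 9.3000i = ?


|z| = sqrt(17.2^2 + 9.3^2) = sqrt(295.84 + 86.49) = sqrt(382.33) = 19.5533

|z| = 19.5533


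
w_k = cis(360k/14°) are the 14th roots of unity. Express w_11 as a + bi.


Angle = 360*11/14 = 282.8571°
a = cos(282.8571°) = 0.2225
b = sin(282.8571°) = -0.9749

0.2225 - 0.9749i


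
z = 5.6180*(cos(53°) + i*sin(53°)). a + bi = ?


a = 5.6180*cos(53°) = 5.6180*0.60182 = 3.3810
b = 5.6180*sin(53°) = 5.6180*0.798636 = 4.4867

3.3810 + 4.4867i


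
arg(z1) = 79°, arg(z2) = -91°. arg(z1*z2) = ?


arg(z1*z2) = 79° - 91° = -12°
Normalized to (-180°, 180°]: -12°

-12°


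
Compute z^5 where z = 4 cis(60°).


r^5 = 4^5 = 1024
n*theta = 5*60° = 300° = 300° (mod 360)
a = 1024*cos(300°) = 512.0000
b = 1024*sin(300°) = -886.8100

1024 cis(300°) = 512.0000 - 886.8100i


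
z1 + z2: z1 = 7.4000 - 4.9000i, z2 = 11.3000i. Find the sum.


Real: 7.4 + 0 = 7.4
Imag: -4.9 + 11.3 = 6.4

7.4000 + 6.4000i


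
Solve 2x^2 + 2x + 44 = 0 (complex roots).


disc = 2^2 - 4*2*44 = 4 - 352 = -348
sqrt(|disc|) = sqrt(348) = 18.6548
Real part = -2/(2*2) = -0.5000
Imag part = 18.6548/(2*2) = 4.6637

-0.5000 ± 4.6637i


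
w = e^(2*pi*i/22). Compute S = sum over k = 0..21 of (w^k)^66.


The roots are w_k = w^k with w = e^(2*pi*i/22), and (w^k)^66 = (w^66)^k.
So S = 1 + u + u^2 + ... + u^(21) with u = w^66.
66 = 3*22 + 0, so 66 is a multiple of 22 and u = (w^22)^3 = 1.
Every one of the 22 terms equals 1: S = 22

S = 22


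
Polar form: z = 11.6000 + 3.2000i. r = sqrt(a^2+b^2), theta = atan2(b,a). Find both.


r = sqrt(134.56+10.24) = sqrt(144.8) = 12.0333
theta = atan2(3.2, 11.6) = 15.4222 degrees

r = 12.0333, theta = 15.4222 degrees


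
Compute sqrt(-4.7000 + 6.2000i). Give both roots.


|z| = sqrt(22.09+38.44) = 7.7801
sqrt((|z|+a)/2) = sqrt((7.7801+(-4.7))/2) = sqrt(1.5401) = 1.2410
sqrt((|z|-a)/2) = sqrt((7.7801-(-4.7))/2) = sqrt(6.2401) = 2.4980

±(1.2410 + 2.4980i) i.e. 1.2410 + 2.4980i and -1.2410 - 2.4980i


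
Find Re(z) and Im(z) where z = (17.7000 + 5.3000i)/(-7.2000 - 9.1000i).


Multiply by conjugate: (17.7000 + 5.3000i)(-7.2000 + 9.1000i) / ((-7.2)^2 + (-9.1)^2)
Numerator real = 17.7*(-7.2) + 5.3*(-9.1) = -175.67
Numerator imag = 5.3*(-7.2) - 17.7*(-9.1) = 122.91
Denominator = 134.65
Re(z) = -175.67/134.65 = -1.3046
Im(z) = 122.91/134.65 = 0.9128

Re(z) = -1.3046, Im(z) = 0.9128


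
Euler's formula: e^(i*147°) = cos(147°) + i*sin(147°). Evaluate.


cos(147°) = -0.8387
sin(147°) = 0.5446

e^(i*147°) = -0.8387 + 0.5446i


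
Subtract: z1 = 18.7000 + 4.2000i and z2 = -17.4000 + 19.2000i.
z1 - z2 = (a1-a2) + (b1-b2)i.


Real: 18.7 + 17.4 = 36.1
Imag: 4.2 - 19.2 = -15

36.1000 - 15.0000i


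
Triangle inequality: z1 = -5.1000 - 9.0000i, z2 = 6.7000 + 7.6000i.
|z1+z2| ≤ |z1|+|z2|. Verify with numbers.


|z1| = sqrt((-5.1)^2 + (-9)^2) = sqrt(107.01) = 10.3446
|z2| = sqrt(6.7^2 + 7.6^2) = sqrt(102.65) = 10.1316
z1+z2 = 1.6000 - 1.4000i
|z1+z2| = sqrt(4.52) = 2.1260
|z1|+|z2| = 10.3446 + 10.1316 = 20.4762

|z1+z2| = 2.1260 ≤ |z1|+|z2| = 20.4762 (verified)


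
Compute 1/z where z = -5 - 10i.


|z|^2 = 25+100 = 125
1/z = (-5 + 10i)/125

1/z = -0.0400 + 0.0800i


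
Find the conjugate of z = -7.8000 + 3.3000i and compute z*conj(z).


z_bar = -7.8000 - 3.3000i
z*z_bar = (-7.8)^2 + 3.3^2 = 60.84 + 10.89 = 71.73

z_bar = -7.8000 - 3.3000i, z*z_bar = 71.73


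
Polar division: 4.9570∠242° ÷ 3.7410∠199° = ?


r = 4.9570 / 3.7410 = 1.3250
theta = 242° - 199° = 43° = 43° (mod 360)

1.3250 cis(43°)


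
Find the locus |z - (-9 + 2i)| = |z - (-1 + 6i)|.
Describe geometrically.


Equal distances means the locus is the perpendicular bisector of z1 and z2.
Midpoint = ((-9+(-1))/2, (2+6)/2) = (-5.0000, 4.0000)

Perpendicular bisector through (-5.0000, 4.0000)


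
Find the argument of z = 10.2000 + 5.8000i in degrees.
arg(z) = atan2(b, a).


Re = 10.2, Im = 5.8
arg = atan2(5.8, 10.2) = 29.6237 degrees

arg(z) = 29.6237 degrees


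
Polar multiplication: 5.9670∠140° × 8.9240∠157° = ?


r = 5.9670 * 8.9240 = 53.2495
theta = 140° + 157° = 297° = 297° (mod 360)

53.2495 cis(297°)


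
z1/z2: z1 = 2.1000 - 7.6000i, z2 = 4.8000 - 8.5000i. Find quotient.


Conjugate of z2 = 4.8000 + 8.5000i
Numerator: (2.1000 - 7.6000i)(4.8000 + 8.5000i) = 74.6800 - 18.6300i
Denominator: 4.8^2 + (-8.5)^2 = 95.29
Result = (74.6800 - 18.6300i)/95.29

0.7837 - 0.1955i


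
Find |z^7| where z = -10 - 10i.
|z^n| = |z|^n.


|z| = sqrt(100+100) = sqrt(200) = 14.1421
|z^7| = |z|^7 = (sqrt(200))^7 = 200^3 * sqrt(200) = 8000000*sqrt(200)

|z^7| = 8000000*sqrt(200) ≈ 113137084.9898


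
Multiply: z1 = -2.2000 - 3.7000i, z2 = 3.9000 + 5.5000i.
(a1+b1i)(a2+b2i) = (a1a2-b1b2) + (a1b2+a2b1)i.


Real = -2.2*3.9 - (-3.7)*5.5 = -8.58 - (-20.35) = 11.77
Imag = -2.2*5.5 + 3.9*(-3.7) = -12.1 - (14.43) = -26.53

11.7700 - 26.5300i


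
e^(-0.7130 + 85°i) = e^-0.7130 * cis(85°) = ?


e^-0.7130 = 0.4902
cos(85°) = 0.0872
sin(85°) = 0.9962
Real = 0.4902*0.0872 = 0.0427
Imag = 0.4902*0.9962 = 0.4883

0.0427 + 0.4883i


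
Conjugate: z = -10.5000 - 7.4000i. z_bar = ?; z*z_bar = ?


z_bar = -10.5000 + 7.4000i
z*z_bar = (-10.5)^2 + (-7.4)^2 = 110.25 + 54.76 = 165.01

z_bar = -10.5000 + 7.4000i, z*z_bar = 165.01


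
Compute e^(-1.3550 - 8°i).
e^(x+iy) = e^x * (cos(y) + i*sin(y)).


e^-1.3550 = 0.2579
cos(-8°) = 0.9903
sin(-8°) = -0.1392
Real = 0.2579*0.9903 = 0.2554
Imag = 0.2579*(-0.1392) = -0.0359

0.2554 - 0.0359i


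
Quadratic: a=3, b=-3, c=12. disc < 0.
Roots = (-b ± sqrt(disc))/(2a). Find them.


disc = (-3)^2 - 4*3*12 = 9 - 144 = -135
sqrt(|disc|) = sqrt(135) = 11.6190
Real part = 3/(2*3) = 0.5000
Imag part = 11.6190/(2*3) = 1.9365

0.5000 ± 1.9365i


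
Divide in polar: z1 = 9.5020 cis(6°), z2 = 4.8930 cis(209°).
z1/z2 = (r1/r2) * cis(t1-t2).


r = 9.5020 / 4.8930 = 1.9420
theta = 6° - 209° = -203° = 157° (mod 360)

1.9420 cis(157°)


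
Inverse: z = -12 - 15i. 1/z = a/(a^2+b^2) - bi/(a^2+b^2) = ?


|z|^2 = 144+225 = 369
1/z = (-12 + 15i)/369

1/z = -0.0325 + 0.0407i


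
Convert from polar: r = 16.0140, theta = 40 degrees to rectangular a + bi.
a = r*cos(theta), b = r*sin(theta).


a = 16.0140*cos(40°) = 16.0140*0.76604 = 12.2674
b = 16.0140*sin(40°) = 16.0140*0.64279 = 10.2936

12.2674 + 10.2936i


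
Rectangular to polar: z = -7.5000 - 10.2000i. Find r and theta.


r = sqrt(56.25+104.04) = sqrt(160.29) = 12.6606
theta = atan2(-10.2, -7.5) = -126.3268 degrees

r = 12.6606, theta = -126.3268 degrees


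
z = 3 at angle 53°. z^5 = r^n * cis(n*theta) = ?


r^5 = 3^5 = 243
n*theta = 5*53° = 265° = 265° (mod 360)
a = 243*cos(265°) = -21.1788
b = 243*sin(265°) = -242.0753

243 cis(265°) = -21.1788 - 242.0753i


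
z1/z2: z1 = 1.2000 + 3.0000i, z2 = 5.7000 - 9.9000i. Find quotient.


Conjugate of z2 = 5.7000 + 9.9000i
Numerator: (1.2000 + 3.0000i)(5.7000 + 9.9000i) = -22.8600 + 28.9800i
Denominator: 5.7^2 + (-9.9)^2 = 130.5
Result = (-22.8600 + 28.9800i)/130.5

-0.1752 + 0.2221i


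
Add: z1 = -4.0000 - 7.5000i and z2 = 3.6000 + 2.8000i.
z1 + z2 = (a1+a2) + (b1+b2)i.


Real: -4 + 3.6 = -0.4
Imag: -7.5 + 2.8 = -4.7

-0.4000 - 4.7000i


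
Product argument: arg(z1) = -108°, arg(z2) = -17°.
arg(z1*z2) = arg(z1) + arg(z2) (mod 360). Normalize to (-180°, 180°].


arg(z1*z2) = -108° - 17° = -125°
Normalized to (-180°, 180°]: -125°

-125°


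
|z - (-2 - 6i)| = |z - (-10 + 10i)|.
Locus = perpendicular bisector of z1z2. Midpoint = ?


Equal distances means the locus is the perpendicular bisector of z1 and z2.
Midpoint = ((-2+(-10))/2, (-6+10)/2) = (-6.0000, 2.0000)

Perpendicular bisector through (-6.0000, 2.0000)


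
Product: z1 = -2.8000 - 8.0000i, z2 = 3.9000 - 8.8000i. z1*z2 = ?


Real = -2.8*3.9 - (-8)*(-8.8) = -10.92 - 70.4 = -81.32
Imag = -2.8*(-8.8) + 3.9*(-8) = 24.64 - (31.2) = -6.56

-81.3200 - 6.5600i


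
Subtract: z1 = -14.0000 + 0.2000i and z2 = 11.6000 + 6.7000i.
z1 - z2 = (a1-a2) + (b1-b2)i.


Real: -14 - 11.6 = -25.6
Imag: 0.2 - 6.7 = -6.5

-25.6000 - 6.5000i


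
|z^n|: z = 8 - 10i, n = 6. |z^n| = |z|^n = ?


|z| = sqrt(64+100) = sqrt(164) = 12.8062
|z^6| = |z|^6 = (sqrt(164))^6 = 164^3 = 4410944

|z^6| = 4410944


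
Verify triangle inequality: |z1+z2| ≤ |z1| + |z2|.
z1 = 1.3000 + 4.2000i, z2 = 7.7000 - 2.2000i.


|z1| = sqrt(1.3^2 + 4.2^2) = sqrt(19.33) = 4.3966
|z2| = sqrt(7.7^2 + (-2.2)^2) = sqrt(64.13) = 8.0081
z1+z2 = 9.0000 + 2.0000i
|z1+z2| = sqrt(85) = 9.2195
|z1|+|z2| = 4.3966 + 8.0081 = 12.4047

|z1+z2| = 9.2195 ≤ |z1|+|z2| = 12.4047 (verified)


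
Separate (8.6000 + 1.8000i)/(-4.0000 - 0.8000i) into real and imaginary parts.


Multiply by conjugate: (8.6000 + 1.8000i)(-4.0000 + 0.8000i) / ((-4)^2 + (-0.8)^2)
Numerator real = 8.6*(-4) + 1.8*(-0.8) = -35.84
Numerator imag = 1.8*(-4) - 8.6*(-0.8) = -0.32
Denominator = 16.64
Re(z) = -35.84/16.64 = -2.1538
Im(z) = -0.32/16.64 = -0.0192

Re(z) = -2.1538, Im(z) = -0.0192


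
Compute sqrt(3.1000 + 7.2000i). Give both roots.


|z| = sqrt(9.61+51.84) = 7.8390
sqrt((|z|+a)/2) = sqrt((7.8390+3.1)/2) = sqrt(5.4695) = 2.3387
sqrt((|z|-a)/2) = sqrt((7.8390-3.1)/2) = sqrt(2.3695) = 1.5393

±(2.3387 + 1.5393i) i.e. 2.3387 + 1.5393i and -2.3387 - 1.5393i


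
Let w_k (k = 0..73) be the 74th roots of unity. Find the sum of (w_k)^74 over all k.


The roots are w_k = w^k with w = e^(2*pi*i/74), and (w^k)^74 = (w^74)^k.
So S = 1 + u + u^2 + ... + u^(73) with u = w^74.
74 = 1*74 + 0, so 74 is a multiple of 74 and u = (w^74)^1 = 1.
Every one of the 74 terms equals 1: S = 74

S = 74


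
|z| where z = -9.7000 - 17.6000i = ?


|z| = sqrt((-9.7)^2 + (-17.6)^2) = sqrt(94.09 + 309.76) = sqrt(403.85) = 20.0960

|z| = 20.0960


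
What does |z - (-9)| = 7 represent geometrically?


|z - z0| = r is a circle with center z0 and radius r.
Center = (-9, 0), radius = 7

Circle with center (-9, 0) and radius 7


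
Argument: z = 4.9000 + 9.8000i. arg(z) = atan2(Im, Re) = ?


Re = 4.9, Im = 9.8
arg = atan2(9.8, 4.9) = 63.4349 degrees

arg(z) = 63.4349 degrees


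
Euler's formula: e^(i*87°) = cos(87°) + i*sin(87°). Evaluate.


cos(87°) = 0.0523
sin(87°) = 0.9986

e^(i*87°) = 0.0523 + 0.9986i


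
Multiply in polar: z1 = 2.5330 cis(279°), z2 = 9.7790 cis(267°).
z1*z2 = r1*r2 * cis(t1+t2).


r = 2.5330 * 9.7790 = 24.7702
theta = 279° + 267° = 546° = 186° (mod 360)

24.7702 cis(186°)


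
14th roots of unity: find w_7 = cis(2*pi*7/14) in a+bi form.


Angle = 360*7/14 = 180°
a = cos(180°) = -1.0000
b = sin(180°) = 0

-1.0000 + 0i


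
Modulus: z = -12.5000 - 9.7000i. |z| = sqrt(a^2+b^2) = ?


|z| = sqrt((-12.5)^2 + (-9.7)^2) = sqrt(156.25 + 94.09) = sqrt(250.34) = 15.8221

|z| = 15.8221


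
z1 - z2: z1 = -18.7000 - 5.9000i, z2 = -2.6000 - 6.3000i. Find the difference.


Real: -18.7 + 2.6 = -16.1
Imag: -5.9 + 6.3 = 0.4

-16.1000 + 0.4000i


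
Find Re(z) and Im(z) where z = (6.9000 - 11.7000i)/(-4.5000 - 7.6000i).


Multiply by conjugate: (6.9000 - 11.7000i)(-4.5000 + 7.6000i) / ((-4.5)^2 + (-7.6)^2)
Numerator real = 6.9*(-4.5) - (11.7)*(-7.6) = 57.87
Numerator imag = -11.7*(-4.5) - 6.9*(-7.6) = 105.09
Denominator = 78.01
Re(z) = 57.87/78.01 = 0.7418
Im(z) = 105.09/78.01 = 1.3471

Re(z) = 0.7418, Im(z) = 1.3471


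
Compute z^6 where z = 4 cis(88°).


r^6 = 4^6 = 4096
n*theta = 6*88° = 528° = 168° (mod 360)
a = 4096*cos(168°) = -4006.4926
b = 4096*sin(168°) = 851.6063

4096 cis(168°) = -4006.4926 + 851.6063i


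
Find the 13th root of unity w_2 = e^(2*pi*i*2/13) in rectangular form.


Angle = 360*2/13 = 55.3846°
a = cos(55.3846°) = 0.5681
b = sin(55.3846°) = 0.8230

0.5681 + 0.8230i


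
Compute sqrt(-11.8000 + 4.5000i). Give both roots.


|z| = sqrt(139.24+20.25) = 12.6289
sqrt((|z|+a)/2) = sqrt((12.6289+(-11.8))/2) = sqrt(0.4145) = 0.6438
sqrt((|z|-a)/2) = sqrt((12.6289-(-11.8))/2) = sqrt(12.2145) = 3.4949

±(0.6438 + 3.4949i) i.e. 0.6438 + 3.4949i and -0.6438 - 3.4949i


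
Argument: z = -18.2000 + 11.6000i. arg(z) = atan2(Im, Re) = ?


Re = -18.2, Im = 11.6
arg = atan2(11.6, -18.2) = 147.4881 degrees

arg(z) = 147.4881 degrees


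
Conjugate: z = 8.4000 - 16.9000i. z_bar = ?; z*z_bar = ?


z_bar = 8.4000 + 16.9000i
z*z_bar = 8.4^2 + (-16.9)^2 = 70.56 + 285.61 = 356.17

z_bar = 8.4000 + 16.9000i, z*z_bar = 356.17


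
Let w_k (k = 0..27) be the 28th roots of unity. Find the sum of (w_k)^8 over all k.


The roots are w_k = w^k with w = e^(2*pi*i/28), and (w^k)^8 = (w^8)^k.
So S = 1 + u + u^2 + ... + u^(27) with u = w^8.
8 = 0*28 + 8, so 8 is not a multiple of 28: u = w^8 ≠ 1 (w is a primitive 28th root), while u^28 = (w^28)^8 = 1.
Geometric series: S = (1 - u^28)/(1 - u) = (1 - 1)/(1 - u) = 0

S = 0


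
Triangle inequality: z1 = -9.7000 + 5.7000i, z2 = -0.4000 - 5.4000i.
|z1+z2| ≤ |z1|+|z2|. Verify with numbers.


|z1| = sqrt((-9.7)^2 + 5.7^2) = sqrt(126.58) = 11.2508
|z2| = sqrt((-0.4)^2 + (-5.4)^2) = sqrt(29.32) = 5.4148
z1+z2 = -10.1000 + 0.3000i
|z1+z2| = sqrt(102.1) = 10.1045
|z1|+|z2| = 11.2508 + 5.4148 = 16.6656

|z1+z2| = 10.1045 ≤ |z1|+|z2| = 16.6656 (verified)


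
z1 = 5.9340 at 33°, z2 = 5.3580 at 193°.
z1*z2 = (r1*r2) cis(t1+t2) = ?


r = 5.9340 * 5.3580 = 31.7944
theta = 33° + 193° = 226° = 226° (mod 360)

31.7944 cis(226°)


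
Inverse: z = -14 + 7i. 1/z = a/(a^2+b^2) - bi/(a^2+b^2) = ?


|z|^2 = 196+49 = 245
1/z = (-14 - 7i)/245

1/z = -0.0571 - 0.0286i


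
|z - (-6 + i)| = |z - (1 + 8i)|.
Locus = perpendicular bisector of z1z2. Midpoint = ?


Equal distances means the locus is the perpendicular bisector of z1 and z2.
Midpoint = ((-6+1)/2, (1+8)/2) = (-2.5000, 4.5000)

Perpendicular bisector through (-2.5000, 4.5000)


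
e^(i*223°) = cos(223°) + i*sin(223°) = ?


cos(223°) = -0.7314
sin(223°) = -0.6820

e^(i*223°) = -0.7314 - 0.6820i


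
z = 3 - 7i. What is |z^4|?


|z| = sqrt(9+49) = sqrt(58) = 7.6158
|z^4| = |z|^4 = (sqrt(58))^4 = 58^2 = 3364

|z^4| = 3364


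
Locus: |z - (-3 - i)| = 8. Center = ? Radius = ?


|z - z0| = r is a circle with center z0 and radius r.
Center = (-3, -1), radius = 8

Circle with center (-3, -1) and radius 8


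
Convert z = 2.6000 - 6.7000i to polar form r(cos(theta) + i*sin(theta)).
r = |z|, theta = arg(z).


r = sqrt(6.76+44.89) = sqrt(51.65) = 7.1868
theta = atan2(-6.7, 2.6) = -68.7908 degrees

r = 7.1868, theta = -68.7908 degrees


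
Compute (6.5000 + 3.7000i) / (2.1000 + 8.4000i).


Conjugate of z2 = 2.1000 - 8.4000i
Numerator: (6.5000 + 3.7000i)(2.1000 - 8.4000i) = 44.7300 - 46.8300i
Denominator: 2.1^2 + 8.4^2 = 74.97
Result = (44.7300 - 46.8300i)/74.97

0.5966 - 0.6246i


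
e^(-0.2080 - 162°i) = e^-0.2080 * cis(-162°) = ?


e^-0.2080 = 0.8122
cos(-162°) = -0.9511
sin(-162°) = -0.309
Real = 0.8122*(-0.9511) = -0.7725
Imag = 0.8122*(-0.309) = -0.2510

-0.7725 - 0.2510i


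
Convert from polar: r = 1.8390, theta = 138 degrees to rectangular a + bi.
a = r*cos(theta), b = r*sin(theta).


a = 1.8390*cos(138°) = 1.8390*(-0.7431) = -1.3666
b = 1.8390*sin(138°) = 1.8390*0.6691 = 1.2305

-1.3666 + 1.2305i


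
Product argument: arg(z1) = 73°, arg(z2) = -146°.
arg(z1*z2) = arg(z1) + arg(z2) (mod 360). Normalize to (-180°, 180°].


arg(z1*z2) = 73° - 146° = -73°
Normalized to (-180°, 180°]: -73°

-73°


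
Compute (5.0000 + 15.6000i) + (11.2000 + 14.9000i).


Real: 5 + 11.2 = 16.2
Imag: 15.6 + 14.9 = 30.5

16.2000 + 30.5000i


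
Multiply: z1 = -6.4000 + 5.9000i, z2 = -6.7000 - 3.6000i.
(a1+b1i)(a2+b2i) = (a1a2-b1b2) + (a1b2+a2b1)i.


Real = -6.4*(-6.7) - 5.9*(-3.6) = 42.88 - (-21.24) = 64.12
Imag = -6.4*(-3.6) - (6.7)*5.9 = 23.04 - (39.53) = -16.49

64.1200 - 16.4900i


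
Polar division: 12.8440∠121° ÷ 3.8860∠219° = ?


r = 12.8440 / 3.8860 = 3.3052
theta = 121° - 219° = -98° = 262° (mod 360)

3.3052 cis(262°)


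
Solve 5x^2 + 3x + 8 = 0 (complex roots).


disc = 3^2 - 4*5*8 = 9 - 160 = -151
sqrt(|disc|) = sqrt(151) = 12.2882
Real part = -3/(2*5) = -0.3000
Imag part = 12.2882/(2*5) = 1.2288

-0.3000 ± 1.2288i


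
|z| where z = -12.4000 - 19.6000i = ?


|z| = sqrt((-12.4)^2 + (-19.6)^2) = sqrt(153.76 + 384.16) = sqrt(537.92) = 23.1931

|z| = 23.1931


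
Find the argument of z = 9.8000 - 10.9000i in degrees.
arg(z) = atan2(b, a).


Re = 9.8, Im = -10.9
arg = atan2(-10.9, 9.8) = -48.0418 degrees

arg(z) = -48.0418 degrees


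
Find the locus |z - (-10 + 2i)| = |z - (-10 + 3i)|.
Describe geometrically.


Equal distances means the locus is the perpendicular bisector of z1 and z2.
Midpoint = ((-10+(-10))/2, (2+3)/2) = (-10.0000, 2.5000)

Perpendicular bisector through (-10.0000, 2.5000)


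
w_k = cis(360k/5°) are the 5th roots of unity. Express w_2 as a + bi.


Angle = 360*2/5 = 144°
a = cos(144°) = -0.8090
b = sin(144°) = 0.5878

-0.8090 + 0.5878i


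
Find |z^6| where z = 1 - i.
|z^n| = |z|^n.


|z| = sqrt(1+1) = sqrt(2) = 1.4142
|z^6| = |z|^6 = (sqrt(2))^6 = 2^3 = 8

|z^6| = 8


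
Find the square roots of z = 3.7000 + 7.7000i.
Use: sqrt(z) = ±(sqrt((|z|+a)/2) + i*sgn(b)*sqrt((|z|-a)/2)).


|z| = sqrt(13.69+59.29) = 8.5428
sqrt((|z|+a)/2) = sqrt((8.5428+3.7)/2) = sqrt(6.1214) = 2.4741
sqrt((|z|-a)/2) = sqrt((8.5428-3.7)/2) = sqrt(2.4214) = 1.5561

±(2.4741 + 1.5561i) i.e. 2.4741 + 1.5561i and -2.4741 - 1.5561i


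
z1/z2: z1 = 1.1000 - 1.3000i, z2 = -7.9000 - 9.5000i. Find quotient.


Conjugate of z2 = -7.9000 + 9.5000i
Numerator: (1.1000 - 1.3000i)(-7.9000 + 9.5000i) = 3.6600 + 20.7200i
Denominator: (-7.9)^2 + (-9.5)^2 = 152.66
Result = (3.6600 + 20.7200i)/152.66

0.0240 + 0.1357i


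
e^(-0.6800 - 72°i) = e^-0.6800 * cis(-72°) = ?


e^-0.6800 = 0.50662
cos(-72°) = 0.30902
sin(-72°) = -0.9511
Real = 0.50662*0.30902 = 0.1566
Imag = 0.50662*(-0.9511) = -0.4818

0.1566 - 0.4818i


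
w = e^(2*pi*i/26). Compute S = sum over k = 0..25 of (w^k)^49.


The roots are w_k = w^k with w = e^(2*pi*i/26), and (w^k)^49 = (w^49)^k.
So S = 1 + u + u^2 + ... + u^(25) with u = w^49.
49 = 1*26 + 23, so 49 is not a multiple of 26: u = (w^26)^1 * w^23 = w^23 ≠ 1 (w is a primitive 26th root), while u^26 = (w^26)^49 = 1.
Geometric series: S = (1 - u^26)/(1 - u) = (1 - 1)/(1 - u) = 0

S = 0


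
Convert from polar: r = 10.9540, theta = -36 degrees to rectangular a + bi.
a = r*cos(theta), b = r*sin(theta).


a = 10.9540*cos(-36°) = 10.9540*0.80902 = 8.8620
b = 10.9540*sin(-36°) = 10.9540*(-0.587785) = -6.4386

8.8620 - 6.4386i


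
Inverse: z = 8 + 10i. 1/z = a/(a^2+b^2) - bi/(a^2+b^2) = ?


|z|^2 = 64+100 = 164
1/z = (8 - 10i)/164

1/z = 0.0488 - 0.0610i


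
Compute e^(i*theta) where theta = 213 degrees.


cos(213°) = -0.8387
sin(213°) = -0.5446

e^(i*213°) = -0.8387 - 0.5446i


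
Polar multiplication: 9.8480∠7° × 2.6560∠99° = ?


r = 9.8480 * 2.6560 = 26.1563
theta = 7° + 99° = 106° = 106° (mod 360)

26.1563 cis(106°)


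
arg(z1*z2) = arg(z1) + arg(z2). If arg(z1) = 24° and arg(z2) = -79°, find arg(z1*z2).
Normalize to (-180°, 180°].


arg(z1*z2) = 24° - 79° = -55°
Normalized to (-180°, 180°]: -55°

-55°


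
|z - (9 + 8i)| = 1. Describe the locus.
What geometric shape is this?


|z - z0| = r is a circle with center z0 and radius r.
Center = (9, 8), radius = 1

Circle with center (9, 8) and radius 1


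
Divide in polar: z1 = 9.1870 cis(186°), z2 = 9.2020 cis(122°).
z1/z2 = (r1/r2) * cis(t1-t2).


r = 9.1870 / 9.2020 = 0.9984
theta = 186° - 122° = 64° = 64° (mod 360)

0.9984 cis(64°)


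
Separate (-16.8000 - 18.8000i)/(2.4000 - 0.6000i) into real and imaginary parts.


Multiply by conjugate: (-16.8000 - 18.8000i)(2.4000 + 0.6000i) / (2.4^2 + (-0.6)^2)
Numerator real = -16.8*2.4 - (18.8)*(-0.6) = -29.04
Numerator imag = -18.8*2.4 - (-16.8)*(-0.6) = -55.2
Denominator = 6.12
Re(z) = -29.04/6.12 = -4.7451
Im(z) = -55.2/6.12 = -9.0196

Re(z) = -4.7451, Im(z) = -9.0196


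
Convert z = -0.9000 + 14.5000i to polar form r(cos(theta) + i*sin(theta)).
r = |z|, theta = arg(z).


r = sqrt(0.81+210.25) = sqrt(211.06) = 14.5279
theta = atan2(14.5, -0.9) = 93.5517 degrees

r = 14.5279, theta = 93.5517 degrees


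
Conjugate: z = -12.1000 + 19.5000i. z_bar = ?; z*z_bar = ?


z_bar = -12.1000 - 19.5000i
z*z_bar = (-12.1)^2 + 19.5^2 = 146.41 + 380.25 = 526.66

z_bar = -12.1000 - 19.5000i, z*z_bar = 526.66


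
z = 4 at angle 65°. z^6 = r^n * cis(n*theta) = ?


r^6 = 4^6 = 4096
n*theta = 6*65° = 390° = 30° (mod 360)
a = 4096*cos(30°) = 3547.2401
b = 4096*sin(30°) = 2048.0000

4096 cis(30°) = 3547.2401 + 2048.0000i


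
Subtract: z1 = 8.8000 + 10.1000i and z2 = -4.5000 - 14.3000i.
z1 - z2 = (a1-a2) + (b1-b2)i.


Real: 8.8 + 4.5 = 13.3
Imag: 10.1 + 14.3 = 24.4

13.3000 + 24.4000i


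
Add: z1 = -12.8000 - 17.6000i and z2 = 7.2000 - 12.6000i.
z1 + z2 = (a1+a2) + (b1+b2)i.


Real: -12.8 + 7.2 = -5.6
Imag: -17.6 - 12.6 = -30.2

-5.6000 - 30.2000i


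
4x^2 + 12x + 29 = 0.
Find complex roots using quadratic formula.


disc = 12^2 - 4*4*29 = 144 - 464 = -320
sqrt(|disc|) = sqrt(320) = 17.8885
Real part = -12/(2*4) = -1.5000
Imag part = 17.8885/(2*4) = 2.2361

-1.5000 ± 2.2361i


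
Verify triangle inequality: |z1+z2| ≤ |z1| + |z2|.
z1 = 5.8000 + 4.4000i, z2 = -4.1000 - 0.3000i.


|z1| = sqrt(5.8^2 + 4.4^2) = sqrt(53) = 7.2801
|z2| = sqrt((-4.1)^2 + (-0.3)^2) = sqrt(16.9) = 4.1110
z1+z2 = 1.7000 + 4.1000i
|z1+z2| = sqrt(19.7) = 4.4385
|z1|+|z2| = 7.2801 + 4.1110 = 11.3911

|z1+z2| = 4.4385 ≤ |z1|+|z2| = 11.3911 (verified)


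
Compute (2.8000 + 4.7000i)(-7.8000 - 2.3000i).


Real = 2.8*(-7.8) - 4.7*(-2.3) = -21.84 - (-10.81) = -11.03
Imag = 2.8*(-2.3) - (7.8)*4.7 = -6.44 - (36.66) = -43.1

-11.0300 - 43.1000i


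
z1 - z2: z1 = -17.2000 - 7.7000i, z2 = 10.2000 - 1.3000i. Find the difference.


Real: -17.2 - 10.2 = -27.4
Imag: -7.7 + 1.3 = -6.4

-27.4000 - 6.4000i


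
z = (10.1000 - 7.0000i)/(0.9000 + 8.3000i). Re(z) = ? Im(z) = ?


Multiply by conjugate: (10.1000 - 7.0000i)(0.9000 - 8.3000i) / (0.9^2 + 8.3^2)
Numerator real = 10.1*0.9 - (7)*8.3 = -49.01
Numerator imag = -7*0.9 - 10.1*8.3 = -90.13
Denominator = 69.7
Re(z) = -49.01/69.7 = -0.7032
Im(z) = -90.13/69.7 = -1.2931

Re(z) = -0.7032, Im(z) = -1.2931


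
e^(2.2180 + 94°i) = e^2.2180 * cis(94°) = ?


e^2.2180 = 9.188935
cos(94°) = -0.06976
sin(94°) = 0.997564
Real = 9.188935*(-0.06976) = -0.6410
Imag = 9.188935*0.997564 = 9.1666

-0.6410 + 9.1666i


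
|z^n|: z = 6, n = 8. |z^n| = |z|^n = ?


|z| = sqrt(36+0) = sqrt(36) = 6
|z^8| = |z|^8 = 6^8 = 1679616

|z^8| = 1679616


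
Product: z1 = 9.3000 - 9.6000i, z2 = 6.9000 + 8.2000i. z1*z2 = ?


Real = 9.3*6.9 - (-9.6)*8.2 = 64.17 - (-78.72) = 142.89
Imag = 9.3*8.2 + 6.9*(-9.6) = 76.26 - (66.24) = 10.02

142.8900 + 10.0200i


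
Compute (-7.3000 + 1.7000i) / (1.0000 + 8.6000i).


Conjugate of z2 = 1.0000 - 8.6000i
Numerator: (-7.3000 + 1.7000i)(1.0000 - 8.6000i) = 7.3200 + 64.4800i
Denominator: 1^2 + 8.6^2 = 74.96
Result = (7.3200 + 64.4800i)/74.96

0.0977 + 0.8602i


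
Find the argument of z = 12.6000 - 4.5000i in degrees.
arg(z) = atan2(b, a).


Re = 12.6, Im = -4.5
arg = atan2(-4.5, 12.6) = -19.6538 degrees

arg(z) = -19.6538 degrees


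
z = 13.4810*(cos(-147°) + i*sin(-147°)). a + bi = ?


a = 13.4810*cos(-147°) = 13.4810*(-0.83867) = -11.3061
b = 13.4810*sin(-147°) = 13.4810*(-0.54464) = -7.3423

-11.3061 - 7.3423i


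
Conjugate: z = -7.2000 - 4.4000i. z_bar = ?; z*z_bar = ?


z_bar = -7.2000 + 4.4000i
z*z_bar = (-7.2)^2 + (-4.4)^2 = 51.84 + 19.36 = 71.2

z_bar = -7.2000 + 4.4000i, z*z_bar = 71.2


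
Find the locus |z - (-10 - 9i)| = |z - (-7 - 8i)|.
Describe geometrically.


Equal distances means the locus is the perpendicular bisector of z1 and z2.
Midpoint = ((-10+(-7))/2, (-9+(-8))/2) = (-8.5000, -8.5000)

Perpendicular bisector through (-8.5000, -8.5000)


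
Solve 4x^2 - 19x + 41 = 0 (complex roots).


disc = (-19)^2 - 4*4*41 = 361 - 656 = -295
sqrt(|disc|) = sqrt(295) = 17.1756
Real part = 19/(2*4) = 2.3750
Imag part = 17.1756/(2*4) = 2.1469

2.3750 ± 2.1469i


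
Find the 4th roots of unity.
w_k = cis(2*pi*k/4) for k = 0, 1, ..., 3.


The 4th roots of unity are cis(360k/4°) for k=0..3
Angle step = 360/4 = 90°
Primitive root: cis(90°)
Primitive root = 0 + 1.0000i

4 roots at angles: 0°, 90°, 180°, 270°


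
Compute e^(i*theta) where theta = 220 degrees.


cos(220°) = -0.7660
sin(220°) = -0.6428

e^(i*220°) = -0.7660 - 0.6428i


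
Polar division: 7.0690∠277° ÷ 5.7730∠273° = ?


r = 7.0690 / 5.7730 = 1.2245
theta = 277° - 273° = 4° = 4° (mod 360)

1.2245 cis(4°)


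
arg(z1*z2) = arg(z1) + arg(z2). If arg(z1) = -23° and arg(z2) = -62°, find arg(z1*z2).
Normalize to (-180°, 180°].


arg(z1*z2) = -23° - 62° = -85°
Normalized to (-180°, 180°]: -85°

-85°


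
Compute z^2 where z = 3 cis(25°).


r^2 = 3^2 = 9
n*theta = 2*25° = 50° = 50° (mod 360)
a = 9*cos(50°) = 5.7851
b = 9*sin(50°) = 6.8944

9 cis(50°) = 5.7851 + 6.8944i


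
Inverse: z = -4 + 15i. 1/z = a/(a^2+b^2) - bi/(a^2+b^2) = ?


|z|^2 = 16+225 = 241
1/z = (-4 - 15i)/241

1/z = -0.0166 - 0.0622i


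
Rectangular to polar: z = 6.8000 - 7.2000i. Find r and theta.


r = sqrt(46.24+51.84) = sqrt(98.08) = 9.9035
theta = atan2(-7.2, 6.8) = -46.6366 degrees

r = 9.9035, theta = -46.6366 degrees


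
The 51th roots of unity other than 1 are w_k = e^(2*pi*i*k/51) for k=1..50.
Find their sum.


With w = e^(2*pi*i/51), all 51 of the 51th roots of unity w^0 = 1, w, ..., w^(50) sum to 0: 1 + w + ... + w^(50) = (1 - w^51)/(1 - w) = 0 since w^51 = 1, w ≠ 1.
Removing the root 1: w + w^2 + ... + w^(50) = 0 - 1 = -1

Sum = -1


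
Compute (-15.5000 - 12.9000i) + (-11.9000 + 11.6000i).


Real: -15.5 - 11.9 = -27.4
Imag: -12.9 + 11.6 = -1.3

-27.4000 - 1.3000i


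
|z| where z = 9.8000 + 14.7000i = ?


|z| = sqrt(9.8^2 + 14.7^2) = sqrt(96.04 + 216.09) = sqrt(312.13) = 17.6672

|z| = 17.6672


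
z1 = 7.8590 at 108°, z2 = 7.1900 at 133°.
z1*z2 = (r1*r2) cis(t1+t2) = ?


r = 7.8590 * 7.1900 = 56.5062
theta = 108° + 133° = 241° = 241° (mod 360)

56.5062 cis(241°)


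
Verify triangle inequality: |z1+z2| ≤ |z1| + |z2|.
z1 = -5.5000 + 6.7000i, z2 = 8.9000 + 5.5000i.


|z1| = sqrt((-5.5)^2 + 6.7^2) = sqrt(75.14) = 8.6683
|z2| = sqrt(8.9^2 + 5.5^2) = sqrt(109.46) = 10.4623
z1+z2 = 3.4000 + 12.2000i
|z1+z2| = sqrt(160.4) = 12.6649
|z1|+|z2| = 8.6683 + 10.4623 = 19.1306

|z1+z2| = 12.6649 ≤ |z1|+|z2| = 19.1306 (verified)


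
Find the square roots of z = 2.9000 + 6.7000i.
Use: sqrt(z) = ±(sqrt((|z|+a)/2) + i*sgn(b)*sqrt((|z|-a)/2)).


|z| = sqrt(8.41+44.89) = 7.3007
sqrt((|z|+a)/2) = sqrt((7.3007+2.9)/2) = sqrt(5.1003) = 2.2584
sqrt((|z|-a)/2) = sqrt((7.3007-2.9)/2) = sqrt(2.2003) = 1.4834

±(2.2584 + 1.4834i) i.e. 2.2584 + 1.4834i and -2.2584 - 1.4834i


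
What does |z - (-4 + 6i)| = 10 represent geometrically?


|z - z0| = r is a circle with center z0 and radius r.
Center = (-4, 6), radius = 10

Circle with center (-4, 6) and radius 10


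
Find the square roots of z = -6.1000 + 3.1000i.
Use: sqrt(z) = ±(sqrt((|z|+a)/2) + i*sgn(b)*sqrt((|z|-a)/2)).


|z| = sqrt(37.21+9.61) = 6.8425
sqrt((|z|+a)/2) = sqrt((6.8425+(-6.1))/2) = sqrt(0.3713) = 0.6093
sqrt((|z|-a)/2) = sqrt((6.8425-(-6.1))/2) = sqrt(6.4713) = 2.5439

±(0.6093 + 2.5439i) i.e. 0.6093 + 2.5439i and -0.6093 - 2.5439i


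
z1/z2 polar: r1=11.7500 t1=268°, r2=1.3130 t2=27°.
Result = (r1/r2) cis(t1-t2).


r = 11.7500 / 1.3130 = 8.9490
theta = 268° - 27° = 241° = 241° (mod 360)

8.9490 cis(241°)


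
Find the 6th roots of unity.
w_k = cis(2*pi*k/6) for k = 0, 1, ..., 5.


The 6th roots of unity are cis(360k/6°) for k=0..5
Angle step = 360/6 = 60°
Primitive root: cis(60°)
Primitive root = 0.5000 + 0.8660i

6 roots at angles: 0°, 60°, 120°, 180°, 240°, 300°


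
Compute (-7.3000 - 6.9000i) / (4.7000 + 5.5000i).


Conjugate of z2 = 4.7000 - 5.5000i
Numerator: (-7.3000 - 6.9000i)(4.7000 - 5.5000i) = -72.2600 + 7.7200i
Denominator: 4.7^2 + 5.5^2 = 52.34
Result = (-72.2600 + 7.7200i)/52.34

-1.3806 + 0.1475i


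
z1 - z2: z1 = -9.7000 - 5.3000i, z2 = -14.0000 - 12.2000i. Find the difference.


Real: -9.7 + 14 = 4.3
Imag: -5.3 + 12.2 = 6.9

4.3000 + 6.9000i


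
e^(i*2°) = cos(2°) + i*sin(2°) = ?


cos(2°) = 0.9994
sin(2°) = 0.0349

e^(i*2°) = 0.9994 + 0.0349i


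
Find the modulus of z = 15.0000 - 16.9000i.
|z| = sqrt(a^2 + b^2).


|z| = sqrt(15^2 + (-16.9)^2) = sqrt(225 + 285.61) = sqrt(510.61) = 22.5967

|z| = 22.5967


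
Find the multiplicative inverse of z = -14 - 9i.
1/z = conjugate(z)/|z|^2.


|z|^2 = 196+81 = 277
1/z = (-14 + 9i)/277

1/z = -0.0505 + 0.0325i


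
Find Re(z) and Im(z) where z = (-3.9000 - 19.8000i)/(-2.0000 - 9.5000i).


Multiply by conjugate: (-3.9000 - 19.8000i)(-2.0000 + 9.5000i) / ((-2)^2 + (-9.5)^2)
Numerator real = -3.9*(-2) - (19.8)*(-9.5) = 195.9
Numerator imag = -19.8*(-2) - (-3.9)*(-9.5) = 2.55
Denominator = 94.25
Re(z) = 195.9/94.25 = 2.0785
Im(z) = 2.55/94.25 = 0.0271

Re(z) = 2.0785, Im(z) = 0.0271


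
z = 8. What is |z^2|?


|z| = sqrt(64+0) = sqrt(64) = 8
|z^2| = |z|^2 = 8^2 = 64

|z^2| = 64


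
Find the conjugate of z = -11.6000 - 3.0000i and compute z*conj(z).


z_bar = -11.6000 + 3.0000i
z*z_bar = (-11.6)^2 + (-3)^2 = 134.56 + 9 = 143.56

z_bar = -11.6000 + 3.0000i, z*z_bar = 143.56


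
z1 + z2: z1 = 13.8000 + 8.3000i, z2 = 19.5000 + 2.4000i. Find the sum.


Real: 13.8 + 19.5 = 33.3
Imag: 8.3 + 2.4 = 10.7

33.3000 + 10.7000i


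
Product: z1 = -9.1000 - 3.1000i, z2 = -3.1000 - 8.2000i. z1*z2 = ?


Real = -9.1*(-3.1) - (-3.1)*(-8.2) = 28.21 - 25.42 = 2.79
Imag = -9.1*(-8.2) - (3.1)*(-3.1) = 74.62 + 9.61 = 84.23

2.7900 + 84.2300i


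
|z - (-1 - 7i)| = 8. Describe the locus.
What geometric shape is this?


|z - z0| = r is a circle with center z0 and radius r.
Center = (-1, -7), radius = 8

Circle with center (-1, -7) and radius 8


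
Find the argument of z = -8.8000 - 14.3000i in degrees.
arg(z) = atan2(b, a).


Re = -8.8, Im = -14.3
arg = atan2(-14.3, -8.8) = -121.6075 degrees

arg(z) = -121.6075 degrees


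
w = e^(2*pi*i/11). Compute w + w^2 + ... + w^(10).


With w = e^(2*pi*i/11), all 11 of the 11th roots of unity w^0 = 1, w, ..., w^(10) sum to 0: 1 + w + ... + w^(10) = (1 - w^11)/(1 - w) = 0 since w^11 = 1, w ≠ 1.
Removing the root 1: w + w^2 + ... + w^(10) = 0 - 1 = -1

Sum = -1


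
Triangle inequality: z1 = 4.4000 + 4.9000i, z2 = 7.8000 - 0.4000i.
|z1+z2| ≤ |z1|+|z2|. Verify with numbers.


|z1| = sqrt(4.4^2 + 4.9^2) = sqrt(43.37) = 6.5856
|z2| = sqrt(7.8^2 + (-0.4)^2) = sqrt(61) = 7.8102
z1+z2 = 12.2000 + 4.5000i
|z1+z2| = sqrt(169.09) = 13.0035
|z1|+|z2| = 6.5856 + 7.8102 = 14.3958

|z1+z2| = 13.0035 ≤ |z1|+|z2| = 14.3958 (verified)


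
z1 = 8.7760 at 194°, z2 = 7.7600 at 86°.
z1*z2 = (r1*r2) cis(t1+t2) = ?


r = 8.7760 * 7.7600 = 68.1018
theta = 194° + 86° = 280° = 280° (mod 360)

68.1018 cis(280°)


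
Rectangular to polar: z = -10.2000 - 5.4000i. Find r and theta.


r = sqrt(104.04+29.16) = sqrt(133.2) = 11.5412
theta = atan2(-5.4, -10.2) = -152.1027 degrees

r = 11.5412, theta = -152.1027 degrees


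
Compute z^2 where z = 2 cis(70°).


r^2 = 2^2 = 4
n*theta = 2*70° = 140° = 140° (mod 360)
a = 4*cos(140°) = -3.0642
b = 4*sin(140°) = 2.5712

4 cis(140°) = -3.0642 + 2.5712i


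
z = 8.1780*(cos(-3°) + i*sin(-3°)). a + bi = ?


a = 8.1780*cos(-3°) = 8.1780*0.99863 = 8.1668
b = 8.1780*sin(-3°) = 8.1780*(-0.05234) = -0.4280

8.1668 - 0.4280i


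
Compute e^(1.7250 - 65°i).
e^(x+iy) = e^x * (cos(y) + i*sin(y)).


e^1.7250 = 5.6125
cos(-65°) = 0.42262
sin(-65°) = -0.90631
Real = 5.6125*0.42262 = 2.3720
Imag = 5.6125*(-0.90631) = -5.0867

2.3720 - 5.0867i


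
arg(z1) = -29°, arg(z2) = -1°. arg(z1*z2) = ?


arg(z1*z2) = -29° - 1° = -30°
Normalized to (-180°, 180°]: -30°

-30°


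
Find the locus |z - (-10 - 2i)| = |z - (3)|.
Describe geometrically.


Equal distances means the locus is the perpendicular bisector of z1 and z2.
Midpoint = ((-10+3)/2, (-2+0)/2) = (-3.5000, -1.0000)

Perpendicular bisector through (-3.5000, -1.0000)


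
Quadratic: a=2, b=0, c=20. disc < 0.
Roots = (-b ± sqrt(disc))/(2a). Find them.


disc = 0^2 - 4*2*20 = 0 - 160 = -160
sqrt(|disc|) = sqrt(160) = 12.6491
Real part = 0/(2*2) = 0
Imag part = 12.6491/(2*2) = 3.1623

0 ± 3.1623i


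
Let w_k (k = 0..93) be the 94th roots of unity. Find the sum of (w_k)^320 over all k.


The roots are w_k = w^k with w = e^(2*pi*i/94), and (w^k)^320 = (w^320)^k.
So S = 1 + u + u^2 + ... + u^(93) with u = w^320.
320 = 3*94 + 38, so 320 is not a multiple of 94: u = (w^94)^3 * w^38 = w^38 ≠ 1 (w is a primitive 94th root), while u^94 = (w^94)^320 = 1.
Geometric series: S = (1 - u^94)/(1 - u) = (1 - 1)/(1 - u) = 0

S = 0


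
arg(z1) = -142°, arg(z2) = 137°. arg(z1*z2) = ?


arg(z1*z2) = -142° + 137° = -5°
Normalized to (-180°, 180°]: -5°

-5°


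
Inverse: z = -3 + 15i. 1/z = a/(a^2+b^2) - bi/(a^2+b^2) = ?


|z|^2 = 9+225 = 234
1/z = (-3 - 15i)/234

1/z = -0.0128 - 0.0641i


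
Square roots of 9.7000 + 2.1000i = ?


|z| = sqrt(94.09+4.41) = 9.9247
sqrt((|z|+a)/2) = sqrt((9.9247+9.7)/2) = sqrt(9.8124) = 3.1325
sqrt((|z|-a)/2) = sqrt((9.9247-9.7)/2) = sqrt(0.1124) = 0.3352

±(3.1325 + 0.3352i) i.e. 3.1325 + 0.3352i and -3.1325 - 0.3352i


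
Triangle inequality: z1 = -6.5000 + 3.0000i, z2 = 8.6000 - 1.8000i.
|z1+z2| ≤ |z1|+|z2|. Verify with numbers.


|z1| = sqrt((-6.5)^2 + 3^2) = sqrt(51.25) = 7.1589
|z2| = sqrt(8.6^2 + (-1.8)^2) = sqrt(77.2) = 8.7864
z1+z2 = 2.1000 + 1.2000i
|z1+z2| = sqrt(5.85) = 2.4187
|z1|+|z2| = 7.1589 + 8.7864 = 15.9453

|z1+z2| = 2.4187 ≤ |z1|+|z2| = 15.9453 (verified)


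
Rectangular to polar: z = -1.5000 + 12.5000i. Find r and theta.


r = sqrt(2.25+156.25) = sqrt(158.5) = 12.5897
theta = atan2(12.5, -1.5) = 96.8428 degrees

r = 12.5897, theta = 96.8428 degrees


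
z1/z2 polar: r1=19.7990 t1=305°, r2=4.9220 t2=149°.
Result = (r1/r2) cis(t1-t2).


r = 19.7990 / 4.9220 = 4.0226
theta = 305° - 149° = 156° = 156° (mod 360)

4.0226 cis(156°)


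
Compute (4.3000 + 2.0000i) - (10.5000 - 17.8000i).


Real: 4.3 - 10.5 = -6.2
Imag: 2 + 17.8 = 19.8

-6.2000 + 19.8000i


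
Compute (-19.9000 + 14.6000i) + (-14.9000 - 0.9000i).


Real: -19.9 - 14.9 = -34.8
Imag: 14.6 - 0.9 = 13.7

-34.8000 + 13.7000i


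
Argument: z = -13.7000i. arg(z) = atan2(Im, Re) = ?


Re = 0, Im = -13.7
arg = atan2(-13.7, 0) = -90.0000 degrees

arg(z) = -90.0000 degrees


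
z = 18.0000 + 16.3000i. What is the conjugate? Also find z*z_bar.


z_bar = 18.0000 - 16.3000i
z*z_bar = 18^2 + 16.3^2 = 324 + 265.69 = 589.69

z_bar = 18.0000 - 16.3000i, z*z_bar = 589.69


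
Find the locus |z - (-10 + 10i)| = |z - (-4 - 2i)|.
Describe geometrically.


Equal distances means the locus is the perpendicular bisector of z1 and z2.
Midpoint = ((-10+(-4))/2, (10+(-2))/2) = (-7.0000, 4.0000)

Perpendicular bisector through (-7.0000, 4.0000)


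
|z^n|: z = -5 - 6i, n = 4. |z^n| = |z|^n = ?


|z| = sqrt(25+36) = sqrt(61) = 7.8102
|z^4| = |z|^4 = (sqrt(61))^4 = 61^2 = 3721

|z^4| = 3721


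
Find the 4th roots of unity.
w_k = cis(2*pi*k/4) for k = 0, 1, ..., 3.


The 4th roots of unity are cis(360k/4°) for k=0..3
Angle step = 360/4 = 90°
Primitive root: cis(90°)
Primitive root = 0 + 1.0000i

4 roots at angles: 0°, 90°, 180°, 270°
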